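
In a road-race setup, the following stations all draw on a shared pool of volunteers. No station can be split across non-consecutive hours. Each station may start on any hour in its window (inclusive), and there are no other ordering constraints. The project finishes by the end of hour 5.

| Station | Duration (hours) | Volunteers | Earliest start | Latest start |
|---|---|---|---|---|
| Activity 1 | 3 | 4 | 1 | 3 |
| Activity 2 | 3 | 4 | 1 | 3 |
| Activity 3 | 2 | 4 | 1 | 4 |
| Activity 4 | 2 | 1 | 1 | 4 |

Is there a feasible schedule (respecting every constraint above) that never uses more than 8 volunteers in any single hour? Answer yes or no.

Schedule Activity 1@1, Activity 2@1, Activity 3@4, Activity 4@4: h1:8  h2:8  h3:8  h4:5  h5:5 — peak 8 ≤ 8.

yes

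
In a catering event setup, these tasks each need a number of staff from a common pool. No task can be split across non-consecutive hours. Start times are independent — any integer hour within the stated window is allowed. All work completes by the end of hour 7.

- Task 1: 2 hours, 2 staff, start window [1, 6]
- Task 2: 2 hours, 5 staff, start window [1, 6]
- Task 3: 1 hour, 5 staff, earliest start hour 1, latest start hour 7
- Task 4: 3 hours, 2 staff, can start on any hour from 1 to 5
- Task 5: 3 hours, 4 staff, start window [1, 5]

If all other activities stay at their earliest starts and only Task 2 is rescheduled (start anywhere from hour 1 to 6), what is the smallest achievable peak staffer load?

Task 2@1: h1:18  h2:13  h3:6  h4:0  h5:0  h6:0  h7:0 → peak 18
Task 2@2: h1:13  h2:13  h3:11  h4:0  h5:0  h6:0  h7:0 → peak 13
Task 2@3: h1:13  h2:8  h3:11  h4:5  h5:0  h6:0  h7:0 → peak 13
Task 2@4: h1:13  h2:8  h3:6  h4:5  h5:5  h6:0  h7:0 → peak 13
Task 2@5: h1:13  h2:8  h3:6  h4:0  h5:5  h6:5  h7:0 → peak 13
Task 2@6: h1:13  h2:8  h3:6  h4:0  h5:0  h6:5  h7:5 → peak 13
Best is Task 2@2, peak 13.

13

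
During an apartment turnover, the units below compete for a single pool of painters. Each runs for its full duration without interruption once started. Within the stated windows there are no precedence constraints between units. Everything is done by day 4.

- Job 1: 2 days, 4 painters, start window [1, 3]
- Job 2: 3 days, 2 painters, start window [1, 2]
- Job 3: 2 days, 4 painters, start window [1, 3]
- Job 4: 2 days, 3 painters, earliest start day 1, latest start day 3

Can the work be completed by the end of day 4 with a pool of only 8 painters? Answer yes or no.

The minimum achievable peak is 9; 8 < 9, so no feasible schedule stays within the cap.

no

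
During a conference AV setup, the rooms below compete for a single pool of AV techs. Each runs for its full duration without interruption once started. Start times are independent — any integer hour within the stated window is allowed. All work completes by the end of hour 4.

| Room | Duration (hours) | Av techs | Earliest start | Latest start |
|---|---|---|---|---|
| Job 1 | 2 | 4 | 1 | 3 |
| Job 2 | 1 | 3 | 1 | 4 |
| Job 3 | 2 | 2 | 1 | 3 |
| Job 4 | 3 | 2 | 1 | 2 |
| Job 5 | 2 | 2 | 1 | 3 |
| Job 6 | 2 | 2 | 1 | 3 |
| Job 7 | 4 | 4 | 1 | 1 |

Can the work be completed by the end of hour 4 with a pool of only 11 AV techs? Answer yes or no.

Total AV tech-hours = 45; over 4 hours the average is 45/4 > 11, so some hour must exceed 11.

no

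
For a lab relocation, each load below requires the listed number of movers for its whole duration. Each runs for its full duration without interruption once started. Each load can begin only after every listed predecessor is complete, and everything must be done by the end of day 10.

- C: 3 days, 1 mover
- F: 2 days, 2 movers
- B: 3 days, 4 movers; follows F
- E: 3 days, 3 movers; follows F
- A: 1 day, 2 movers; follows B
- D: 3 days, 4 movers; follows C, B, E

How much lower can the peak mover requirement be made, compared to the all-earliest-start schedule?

1

Early-start peak: d1:3  d2:3  d3:8  d4:7  d5:7  d6:6  d7:4  d8:4  d9:0  d10:0 ⇒ 8.
Leveled (C@1, F@1, B@3, E@4, A@6, D@7): d1:3  d2:3  d3:5  d4:7  d5:7  d6:5  d7:4  d8:4  d9:4  d10:0 ⇒ 7.
Reduction 8 − 7 = 1.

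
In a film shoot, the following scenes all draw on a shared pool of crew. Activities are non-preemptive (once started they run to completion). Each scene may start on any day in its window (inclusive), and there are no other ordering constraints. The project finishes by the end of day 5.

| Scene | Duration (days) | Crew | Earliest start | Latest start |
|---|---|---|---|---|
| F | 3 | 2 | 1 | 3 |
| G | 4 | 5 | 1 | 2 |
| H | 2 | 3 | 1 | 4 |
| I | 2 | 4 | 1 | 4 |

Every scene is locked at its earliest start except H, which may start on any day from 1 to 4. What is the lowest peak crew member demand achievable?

11

H@1: d1:14  d2:14  d3:7  d4:5  d5:0 → peak 14
H@2: d1:11  d2:14  d3:10  d4:5  d5:0 → peak 14
H@3: d1:11  d2:11  d3:10  d4:8  d5:0 → peak 11
H@4: d1:11  d2:11  d3:7  d4:8  d5:3 → peak 11
Best is H@3, peak 11.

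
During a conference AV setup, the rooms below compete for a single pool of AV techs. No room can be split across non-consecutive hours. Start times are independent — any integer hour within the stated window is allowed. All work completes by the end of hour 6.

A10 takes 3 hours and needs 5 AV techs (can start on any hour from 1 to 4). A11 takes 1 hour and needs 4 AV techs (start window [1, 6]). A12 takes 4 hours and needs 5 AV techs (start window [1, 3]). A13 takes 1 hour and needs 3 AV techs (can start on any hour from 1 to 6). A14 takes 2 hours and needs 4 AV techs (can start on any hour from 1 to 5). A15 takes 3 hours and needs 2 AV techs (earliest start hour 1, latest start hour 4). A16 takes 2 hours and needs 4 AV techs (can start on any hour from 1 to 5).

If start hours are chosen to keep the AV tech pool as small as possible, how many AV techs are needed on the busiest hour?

12

Early-start (A10@1, A11@1, A12@1, A13@1, A14@1, A15@1, A16@1) gives peak 27: h1:27  h2:20  h3:12  h4:5  h5:0  h6:0.
Shift A11→4, A13→4, A14→5, A16→5.
Schedule A10@1, A11@4, A12@1, A13@4, A14@5, A15@1, A16@5: h1:12  h2:12  h3:12  h4:12  h5:8  h6:8 — peak 12.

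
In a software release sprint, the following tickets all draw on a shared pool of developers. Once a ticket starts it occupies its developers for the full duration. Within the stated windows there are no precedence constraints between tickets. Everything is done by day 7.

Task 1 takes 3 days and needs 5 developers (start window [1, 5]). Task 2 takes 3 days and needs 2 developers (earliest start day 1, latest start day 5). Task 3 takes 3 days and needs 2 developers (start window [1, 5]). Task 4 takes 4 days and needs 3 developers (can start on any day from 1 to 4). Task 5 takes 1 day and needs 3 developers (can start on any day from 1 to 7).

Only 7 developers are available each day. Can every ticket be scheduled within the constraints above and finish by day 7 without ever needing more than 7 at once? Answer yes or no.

Schedule Task 1@1, Task 2@1, Task 3@4, Task 4@4, Task 5@7: d1:7  d2:7  d3:7  d4:5  d5:5  d6:5  d7:6 — peak 7 ≤ 7.

yes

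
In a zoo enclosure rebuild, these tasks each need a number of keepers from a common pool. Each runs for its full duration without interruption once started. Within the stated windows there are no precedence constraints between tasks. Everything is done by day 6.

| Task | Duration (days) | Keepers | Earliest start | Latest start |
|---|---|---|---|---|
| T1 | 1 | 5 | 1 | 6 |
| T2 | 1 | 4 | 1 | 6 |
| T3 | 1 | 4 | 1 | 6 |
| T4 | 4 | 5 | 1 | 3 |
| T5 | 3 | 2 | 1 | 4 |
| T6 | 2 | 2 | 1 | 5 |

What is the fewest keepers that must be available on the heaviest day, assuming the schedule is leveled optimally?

8

Early-start (T1@1, T2@1, T3@1, T4@1, T5@1, T6@1) gives peak 22: d1:22  d2:9  d3:7  d4:5  d5:0  d6:0.
Shift T2→6, T3→6, T4→2, T6→4.
Schedule T1@1, T2@6, T3@6, T4@2, T5@1, T6@4: d1:7  d2:7  d3:7  d4:7  d5:7  d6:8 — peak 8.
Total keeper-days = 43 over 6 days ⇒ peak ≥ ⌈43/6⌉ = 8, so 8 is optimal.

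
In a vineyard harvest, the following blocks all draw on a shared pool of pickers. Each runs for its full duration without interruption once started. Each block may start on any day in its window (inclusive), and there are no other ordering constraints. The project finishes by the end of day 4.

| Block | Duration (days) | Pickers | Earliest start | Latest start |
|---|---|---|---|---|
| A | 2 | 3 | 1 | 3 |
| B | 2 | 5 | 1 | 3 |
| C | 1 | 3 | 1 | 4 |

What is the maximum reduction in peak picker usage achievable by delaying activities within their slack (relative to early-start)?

Early-start peak: d1:11  d2:8  d3:0  d4:0 ⇒ 11.
Leveled (A@1, B@3, C@1): d1:6  d2:3  d3:5  d4:5 ⇒ 6.
Reduction 11 − 6 = 5.

5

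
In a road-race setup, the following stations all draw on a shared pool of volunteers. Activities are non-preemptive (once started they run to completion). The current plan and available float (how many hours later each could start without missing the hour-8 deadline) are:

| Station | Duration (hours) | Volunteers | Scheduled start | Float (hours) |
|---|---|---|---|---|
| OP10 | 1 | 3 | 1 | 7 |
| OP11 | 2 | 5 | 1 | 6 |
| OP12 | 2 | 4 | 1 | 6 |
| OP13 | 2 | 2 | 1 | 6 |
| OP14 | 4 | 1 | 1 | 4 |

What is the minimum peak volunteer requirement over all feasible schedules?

Early-start (OP10@1, OP11@1, OP12@1, OP13@1, OP14@1) gives peak 15: h1:15  h2:12  h3:1  h4:1  h5:0  h6:0  h7:0  h8:0.
Shift OP11→2, OP12→4, OP13→6, OP14→4.
Schedule OP10@1, OP11@2, OP12@4, OP13@6, OP14@4: h1:3  h2:5  h3:5  h4:5  h5:5  h6:3  h7:3  h8:0 — peak 5.

5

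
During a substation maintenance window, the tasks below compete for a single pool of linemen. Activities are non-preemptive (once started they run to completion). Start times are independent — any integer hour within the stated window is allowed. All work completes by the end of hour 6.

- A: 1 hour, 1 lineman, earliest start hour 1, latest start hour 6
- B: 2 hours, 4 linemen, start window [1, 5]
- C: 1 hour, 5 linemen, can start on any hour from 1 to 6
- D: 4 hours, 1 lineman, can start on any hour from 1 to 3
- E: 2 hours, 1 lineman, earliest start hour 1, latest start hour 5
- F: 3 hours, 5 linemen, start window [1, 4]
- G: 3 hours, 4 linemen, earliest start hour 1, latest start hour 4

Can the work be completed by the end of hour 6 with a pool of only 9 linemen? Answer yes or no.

yes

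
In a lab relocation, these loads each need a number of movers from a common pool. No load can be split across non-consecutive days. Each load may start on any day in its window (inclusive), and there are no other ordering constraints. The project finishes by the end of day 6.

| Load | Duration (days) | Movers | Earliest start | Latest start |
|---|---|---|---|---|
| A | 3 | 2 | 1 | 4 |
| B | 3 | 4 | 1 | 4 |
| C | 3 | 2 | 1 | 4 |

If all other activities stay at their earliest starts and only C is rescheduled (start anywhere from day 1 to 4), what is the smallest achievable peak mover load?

6

C@1: d1:8  d2:8  d3:8  d4:0  d5:0  d6:0 → peak 8
C@2: d1:6  d2:8  d3:8  d4:2  d5:0  d6:0 → peak 8
C@3: d1:6  d2:6  d3:8  d4:2  d5:2  d6:0 → peak 8
C@4: d1:6  d2:6  d3:6  d4:2  d5:2  d6:2 → peak 6
Best is C@4, peak 6.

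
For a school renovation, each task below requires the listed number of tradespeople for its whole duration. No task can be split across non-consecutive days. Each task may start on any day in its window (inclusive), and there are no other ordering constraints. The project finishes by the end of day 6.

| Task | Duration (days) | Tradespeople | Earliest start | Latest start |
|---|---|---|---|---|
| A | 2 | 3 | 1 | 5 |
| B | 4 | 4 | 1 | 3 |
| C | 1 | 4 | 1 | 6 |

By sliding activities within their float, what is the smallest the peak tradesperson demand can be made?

7

Early-start (A@1, B@1, C@1) gives peak 11: d1:11  d2:7  d3:4  d4:4  d5:0  d6:0.
Shift C→5.
Schedule A@1, B@1, C@5: d1:7  d2:7  d3:4  d4:4  d5:4  d6:0 — peak 7.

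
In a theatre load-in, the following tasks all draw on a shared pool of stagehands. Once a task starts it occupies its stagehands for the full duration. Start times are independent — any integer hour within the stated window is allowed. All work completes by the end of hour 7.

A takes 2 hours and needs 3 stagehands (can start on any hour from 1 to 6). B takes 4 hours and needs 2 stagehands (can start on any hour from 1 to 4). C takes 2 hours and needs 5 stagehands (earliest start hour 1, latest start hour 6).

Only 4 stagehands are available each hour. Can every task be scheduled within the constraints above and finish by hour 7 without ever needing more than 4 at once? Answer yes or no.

no

The minimum achievable peak is 5; 4 < 5, so no feasible schedule stays within the cap.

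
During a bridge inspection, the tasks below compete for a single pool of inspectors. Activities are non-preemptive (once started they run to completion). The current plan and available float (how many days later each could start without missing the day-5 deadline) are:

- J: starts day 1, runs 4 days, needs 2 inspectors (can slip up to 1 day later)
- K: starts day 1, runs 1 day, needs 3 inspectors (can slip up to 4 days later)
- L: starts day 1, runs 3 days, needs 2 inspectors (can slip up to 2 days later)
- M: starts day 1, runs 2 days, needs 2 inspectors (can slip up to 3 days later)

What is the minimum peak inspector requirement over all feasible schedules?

Early-start (J@1, K@1, L@1, M@1) gives peak 9: d1:9  d2:6  d3:4  d4:2  d5:0.
Shift K→5, M→4.
Schedule J@1, K@5, L@1, M@4: d1:4  d2:4  d3:4  d4:4  d5:5 — peak 5.
Total inspector-days = 21 over 5 days ⇒ peak ≥ ⌈21/5⌉ = 5, so 5 is optimal.

5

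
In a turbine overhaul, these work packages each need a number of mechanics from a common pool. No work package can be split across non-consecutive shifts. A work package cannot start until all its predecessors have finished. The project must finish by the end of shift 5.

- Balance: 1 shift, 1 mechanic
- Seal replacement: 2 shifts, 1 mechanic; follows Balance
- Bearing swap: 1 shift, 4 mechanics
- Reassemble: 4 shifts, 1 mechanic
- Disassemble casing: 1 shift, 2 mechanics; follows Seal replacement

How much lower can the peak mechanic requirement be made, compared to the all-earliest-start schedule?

2

Early-start peak: s1:6  s2:2  s3:2  s4:3  s5:0 ⇒ 6.
Leveled (Balance@1, Seal replacement@2, Bearing swap@5, Reassemble@1, Disassemble casing@4): s1:2  s2:2  s3:2  s4:3  s5:4 ⇒ 4.
Reduction 6 − 4 = 2.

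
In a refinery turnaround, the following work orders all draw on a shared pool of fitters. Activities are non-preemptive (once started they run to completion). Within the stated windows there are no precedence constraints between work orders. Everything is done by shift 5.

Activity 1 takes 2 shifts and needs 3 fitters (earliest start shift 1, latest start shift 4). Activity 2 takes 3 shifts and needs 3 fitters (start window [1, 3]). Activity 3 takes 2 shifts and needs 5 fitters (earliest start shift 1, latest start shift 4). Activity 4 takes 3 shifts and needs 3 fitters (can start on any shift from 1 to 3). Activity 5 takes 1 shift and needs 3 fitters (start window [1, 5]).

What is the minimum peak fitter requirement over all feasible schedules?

9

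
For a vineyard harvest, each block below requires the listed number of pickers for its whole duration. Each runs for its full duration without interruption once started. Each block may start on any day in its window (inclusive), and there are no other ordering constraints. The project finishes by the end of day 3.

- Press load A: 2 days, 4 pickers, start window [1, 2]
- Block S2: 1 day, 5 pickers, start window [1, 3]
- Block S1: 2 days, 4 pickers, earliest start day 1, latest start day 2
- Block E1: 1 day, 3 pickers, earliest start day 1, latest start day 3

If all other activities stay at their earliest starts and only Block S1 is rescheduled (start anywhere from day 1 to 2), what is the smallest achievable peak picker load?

Block S1@1: d1:16  d2:8  d3:0 → peak 16
Block S1@2: d1:12  d2:8  d3:4 → peak 12
Best is Block S1@2, peak 12.

12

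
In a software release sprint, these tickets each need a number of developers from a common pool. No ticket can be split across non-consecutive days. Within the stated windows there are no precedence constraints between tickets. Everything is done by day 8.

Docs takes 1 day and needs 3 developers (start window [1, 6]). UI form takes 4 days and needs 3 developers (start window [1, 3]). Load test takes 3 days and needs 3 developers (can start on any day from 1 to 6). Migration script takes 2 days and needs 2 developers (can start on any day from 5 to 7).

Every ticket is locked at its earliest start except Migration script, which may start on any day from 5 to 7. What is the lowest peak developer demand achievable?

Migration script@5: d1:9  d2:6  d3:6  d4:3  d5:2  d6:2  d7:0  d8:0 → peak 9
Migration script@6: d1:9  d2:6  d3:6  d4:3  d5:0  d6:2  d7:2  d8:0 → peak 9
Migration script@7: d1:9  d2:6  d3:6  d4:3  d5:0  d6:0  d7:2  d8:2 → peak 9
Best is Migration script@5, peak 9.

9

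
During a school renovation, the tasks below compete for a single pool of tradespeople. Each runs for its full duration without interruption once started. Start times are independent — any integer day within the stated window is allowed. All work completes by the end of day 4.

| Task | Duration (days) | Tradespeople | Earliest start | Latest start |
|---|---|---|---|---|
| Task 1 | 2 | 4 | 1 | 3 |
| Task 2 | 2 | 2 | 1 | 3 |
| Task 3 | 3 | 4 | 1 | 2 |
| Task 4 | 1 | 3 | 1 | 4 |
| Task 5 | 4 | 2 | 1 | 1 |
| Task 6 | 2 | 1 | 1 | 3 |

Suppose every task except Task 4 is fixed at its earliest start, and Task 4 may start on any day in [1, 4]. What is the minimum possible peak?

Task 4@1: d1:16  d2:13  d3:6  d4:2 → peak 16
Task 4@2: d1:13  d2:16  d3:6  d4:2 → peak 16
Task 4@3: d1:13  d2:13  d3:9  d4:2 → peak 13
Task 4@4: d1:13  d2:13  d3:6  d4:5 → peak 13
Best is Task 4@3, peak 13.

13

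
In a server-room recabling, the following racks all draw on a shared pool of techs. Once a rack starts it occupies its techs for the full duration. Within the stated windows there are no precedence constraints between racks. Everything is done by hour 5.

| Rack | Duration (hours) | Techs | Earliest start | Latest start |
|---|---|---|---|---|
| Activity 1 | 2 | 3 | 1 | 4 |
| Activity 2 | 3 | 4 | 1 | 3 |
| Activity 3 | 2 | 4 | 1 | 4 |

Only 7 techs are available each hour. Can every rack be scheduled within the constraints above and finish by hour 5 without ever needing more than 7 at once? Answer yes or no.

Schedule Activity 1@1, Activity 2@1, Activity 3@4: h1:7  h2:7  h3:4  h4:4  h5:4 — peak 7 ≤ 7.

yes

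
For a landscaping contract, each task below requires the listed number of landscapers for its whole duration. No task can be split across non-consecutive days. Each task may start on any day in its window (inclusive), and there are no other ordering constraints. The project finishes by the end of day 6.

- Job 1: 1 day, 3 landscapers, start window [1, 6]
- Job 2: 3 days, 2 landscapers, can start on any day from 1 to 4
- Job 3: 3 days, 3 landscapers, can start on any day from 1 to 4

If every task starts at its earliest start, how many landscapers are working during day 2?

At early start, day 2 has: Job 2, Job 3.
Demand: 2 + 3 = 5.

5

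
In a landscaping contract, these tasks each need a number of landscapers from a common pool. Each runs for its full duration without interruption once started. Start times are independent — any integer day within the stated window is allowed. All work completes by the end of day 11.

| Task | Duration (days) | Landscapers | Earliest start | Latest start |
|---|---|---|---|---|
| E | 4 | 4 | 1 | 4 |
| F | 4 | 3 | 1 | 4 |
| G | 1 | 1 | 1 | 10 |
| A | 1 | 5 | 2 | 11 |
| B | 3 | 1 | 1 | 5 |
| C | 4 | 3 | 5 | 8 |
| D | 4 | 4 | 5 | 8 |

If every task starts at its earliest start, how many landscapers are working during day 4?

7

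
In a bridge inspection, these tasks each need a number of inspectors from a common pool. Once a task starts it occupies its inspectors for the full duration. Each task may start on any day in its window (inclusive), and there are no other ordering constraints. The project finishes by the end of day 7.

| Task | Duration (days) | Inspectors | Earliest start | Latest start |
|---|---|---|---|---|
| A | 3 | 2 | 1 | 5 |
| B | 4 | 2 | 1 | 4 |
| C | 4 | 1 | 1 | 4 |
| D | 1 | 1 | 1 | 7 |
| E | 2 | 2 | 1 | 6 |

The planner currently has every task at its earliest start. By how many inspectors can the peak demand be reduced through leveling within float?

Early-start peak: d1:8  d2:7  d3:5  d4:3  d5:0  d6:0  d7:0 ⇒ 8.
Leveled (A@1, B@1, C@4, D@4, E@5): d1:4  d2:4  d3:4  d4:4  d5:3  d6:3  d7:1 ⇒ 4.
Reduction 8 − 4 = 4.

4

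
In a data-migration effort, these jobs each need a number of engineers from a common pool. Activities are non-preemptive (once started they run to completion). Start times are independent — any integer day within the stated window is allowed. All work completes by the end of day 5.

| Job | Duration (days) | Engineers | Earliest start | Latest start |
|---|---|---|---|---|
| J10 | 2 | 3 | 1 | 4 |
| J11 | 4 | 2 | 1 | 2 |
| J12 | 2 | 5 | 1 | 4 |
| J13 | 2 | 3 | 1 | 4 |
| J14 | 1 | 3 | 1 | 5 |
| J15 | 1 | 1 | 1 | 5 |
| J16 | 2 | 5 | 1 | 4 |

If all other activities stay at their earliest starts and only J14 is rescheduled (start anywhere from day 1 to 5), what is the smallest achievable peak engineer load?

19

J14@1: d1:22  d2:18  d3:2  d4:2  d5:0 → peak 22
J14@2: d1:19  d2:21  d3:2  d4:2  d5:0 → peak 21
J14@3: d1:19  d2:18  d3:5  d4:2  d5:0 → peak 19
J14@4: d1:19  d2:18  d3:2  d4:5  d5:0 → peak 19
J14@5: d1:19  d2:18  d3:2  d4:2  d5:3 → peak 19
Best is J14@3, peak 19.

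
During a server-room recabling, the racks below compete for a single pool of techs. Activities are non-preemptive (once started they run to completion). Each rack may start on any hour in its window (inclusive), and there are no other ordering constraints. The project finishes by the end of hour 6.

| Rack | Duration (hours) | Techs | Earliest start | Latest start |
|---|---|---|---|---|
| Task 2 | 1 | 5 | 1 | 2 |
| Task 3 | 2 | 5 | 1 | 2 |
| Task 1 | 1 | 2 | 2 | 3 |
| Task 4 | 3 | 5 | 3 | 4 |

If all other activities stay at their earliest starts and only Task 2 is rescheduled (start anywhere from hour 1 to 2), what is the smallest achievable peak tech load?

10

Task 2@1: h1:10  h2:7  h3:5  h4:5  h5:5  h6:0 → peak 10
Task 2@2: h1:5  h2:12  h3:5  h4:5  h5:5  h6:0 → peak 12
Best is Task 2@1, peak 10.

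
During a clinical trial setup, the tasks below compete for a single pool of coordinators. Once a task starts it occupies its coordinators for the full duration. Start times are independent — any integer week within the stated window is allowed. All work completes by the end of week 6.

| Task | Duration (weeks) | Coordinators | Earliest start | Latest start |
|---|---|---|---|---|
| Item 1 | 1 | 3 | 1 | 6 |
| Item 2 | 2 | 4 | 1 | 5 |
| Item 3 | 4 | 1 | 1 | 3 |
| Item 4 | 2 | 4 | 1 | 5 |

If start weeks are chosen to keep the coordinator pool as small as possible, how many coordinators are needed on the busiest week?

Early-start (Item 1@1, Item 2@1, Item 3@1, Item 4@1) gives peak 12: w1:12  w2:9  w3:1  w4:1  w5:0  w6:0.
Shift Item 2→2, Item 4→4.
Schedule Item 1@1, Item 2@2, Item 3@1, Item 4@4: w1:4  w2:5  w3:5  w4:5  w5:4  w6:0 — peak 5.

5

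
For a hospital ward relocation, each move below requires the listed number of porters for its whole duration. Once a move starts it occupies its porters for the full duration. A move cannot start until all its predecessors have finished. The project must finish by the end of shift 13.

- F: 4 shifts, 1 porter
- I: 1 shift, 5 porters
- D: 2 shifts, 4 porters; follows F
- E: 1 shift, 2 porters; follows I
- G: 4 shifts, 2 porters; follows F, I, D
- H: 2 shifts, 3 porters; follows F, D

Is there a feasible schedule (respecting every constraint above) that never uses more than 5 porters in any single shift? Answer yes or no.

yes

Schedule F@1, I@5, D@6, E@8, G@8, H@9: s1:1  s2:1  s3:1  s4:1  s5:5  s6:4  s7:4  s8:4  s9:5  s10:5  s11:2  s12:0  s13:0 — peak 5 ≤ 5.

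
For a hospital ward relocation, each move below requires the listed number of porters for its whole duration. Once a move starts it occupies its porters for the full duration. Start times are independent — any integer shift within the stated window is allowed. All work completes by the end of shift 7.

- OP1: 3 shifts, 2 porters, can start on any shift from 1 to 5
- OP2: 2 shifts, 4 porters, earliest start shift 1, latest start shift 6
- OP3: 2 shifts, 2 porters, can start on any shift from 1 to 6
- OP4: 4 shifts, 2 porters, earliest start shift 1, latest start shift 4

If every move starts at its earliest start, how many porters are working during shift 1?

10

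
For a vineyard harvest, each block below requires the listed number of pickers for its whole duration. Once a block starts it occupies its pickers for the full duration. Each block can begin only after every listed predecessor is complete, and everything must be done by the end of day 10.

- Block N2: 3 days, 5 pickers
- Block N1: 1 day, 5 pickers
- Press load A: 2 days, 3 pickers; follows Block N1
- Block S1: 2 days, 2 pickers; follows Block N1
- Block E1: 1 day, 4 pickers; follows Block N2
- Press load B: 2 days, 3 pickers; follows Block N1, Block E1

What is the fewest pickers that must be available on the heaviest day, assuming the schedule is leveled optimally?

5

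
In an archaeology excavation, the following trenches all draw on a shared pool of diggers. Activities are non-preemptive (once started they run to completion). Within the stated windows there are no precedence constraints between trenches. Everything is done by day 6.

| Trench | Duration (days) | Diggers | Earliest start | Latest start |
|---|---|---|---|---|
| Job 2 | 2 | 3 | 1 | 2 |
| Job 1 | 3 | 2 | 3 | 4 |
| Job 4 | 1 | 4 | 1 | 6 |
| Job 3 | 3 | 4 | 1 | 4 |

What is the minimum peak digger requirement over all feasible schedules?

6

Early-start (Job 2@1, Job 1@3, Job 4@1, Job 3@1) gives peak 11: d1:11  d2:7  d3:6  d4:2  d5:2  d6:0.
Shift Job 4→3, Job 3→4.
Schedule Job 2@1, Job 1@3, Job 4@3, Job 3@4: d1:3  d2:3  d3:6  d4:6  d5:6  d6:4 — peak 6.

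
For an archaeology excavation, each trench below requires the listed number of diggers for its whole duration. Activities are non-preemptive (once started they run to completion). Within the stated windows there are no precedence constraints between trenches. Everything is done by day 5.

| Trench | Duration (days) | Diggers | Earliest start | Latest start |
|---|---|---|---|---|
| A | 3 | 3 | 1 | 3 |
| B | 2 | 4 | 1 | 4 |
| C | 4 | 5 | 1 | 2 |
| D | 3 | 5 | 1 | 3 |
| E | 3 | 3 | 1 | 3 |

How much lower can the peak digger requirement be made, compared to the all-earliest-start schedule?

Early-start peak: d1:20  d2:20  d3:16  d4:5  d5:0 ⇒ 20.
Leveled (A@1, B@1, C@1, D@3, E@1): d1:15  d2:15  d3:16  d4:10  d5:5 ⇒ 16.
Reduction 20 − 16 = 4.

4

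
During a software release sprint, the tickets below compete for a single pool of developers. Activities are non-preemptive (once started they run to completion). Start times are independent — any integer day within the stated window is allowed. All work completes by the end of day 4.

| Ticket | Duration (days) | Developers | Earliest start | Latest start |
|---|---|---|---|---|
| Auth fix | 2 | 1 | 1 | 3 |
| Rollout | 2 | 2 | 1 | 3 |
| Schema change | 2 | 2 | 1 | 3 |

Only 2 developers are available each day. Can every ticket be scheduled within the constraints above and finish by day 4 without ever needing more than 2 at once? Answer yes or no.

no

Total developer-days = 10; over 4 days the average is 10/4 > 2, so some day must exceed 2.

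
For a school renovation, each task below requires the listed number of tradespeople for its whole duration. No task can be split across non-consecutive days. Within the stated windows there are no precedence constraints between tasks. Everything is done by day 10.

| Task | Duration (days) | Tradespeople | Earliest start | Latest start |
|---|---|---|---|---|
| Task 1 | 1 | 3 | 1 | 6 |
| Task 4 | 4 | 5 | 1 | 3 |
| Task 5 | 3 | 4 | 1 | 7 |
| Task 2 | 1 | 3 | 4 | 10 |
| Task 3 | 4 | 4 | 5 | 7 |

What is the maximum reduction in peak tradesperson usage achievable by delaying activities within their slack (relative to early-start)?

Early-start peak: d1:12  d2:9  d3:9  d4:8  d5:4  d6:4  d7:4  d8:4  d9:0  d10:0 ⇒ 12.
Leveled (Task 1@1, Task 4@1, Task 5@5, Task 2@4, Task 3@5): d1:8  d2:5  d3:5  d4:8  d5:8  d6:8  d7:8  d8:4  d9:0  d10:0 ⇒ 8.
Reduction 12 − 8 = 4.

4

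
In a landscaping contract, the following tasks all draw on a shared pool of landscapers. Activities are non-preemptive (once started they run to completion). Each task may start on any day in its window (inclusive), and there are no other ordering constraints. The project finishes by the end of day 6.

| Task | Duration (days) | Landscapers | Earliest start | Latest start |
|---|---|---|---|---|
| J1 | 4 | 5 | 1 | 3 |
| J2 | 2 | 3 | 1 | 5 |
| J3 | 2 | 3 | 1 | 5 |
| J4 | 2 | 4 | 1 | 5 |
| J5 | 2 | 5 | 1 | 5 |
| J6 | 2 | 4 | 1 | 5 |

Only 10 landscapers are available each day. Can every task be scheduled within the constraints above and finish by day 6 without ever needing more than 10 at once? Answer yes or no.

Schedule J1@1, J2@5, J3@5, J4@1, J5@3, J6@5: d1:9  d2:9  d3:10  d4:10  d5:10  d6:10 — peak 10 ≤ 10.

yes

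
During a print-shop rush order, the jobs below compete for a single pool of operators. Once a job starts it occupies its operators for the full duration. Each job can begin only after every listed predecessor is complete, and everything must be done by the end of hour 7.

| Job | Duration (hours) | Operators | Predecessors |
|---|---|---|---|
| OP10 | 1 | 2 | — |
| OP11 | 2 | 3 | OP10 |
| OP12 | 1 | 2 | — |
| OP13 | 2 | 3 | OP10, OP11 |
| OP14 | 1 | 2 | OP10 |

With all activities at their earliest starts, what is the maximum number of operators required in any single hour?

5

Early-start schedule: OP10@1, OP11@2, OP12@1, OP13@4, OP14@2.
Load per hour: hour 1: 4, hour 2: 5, hour 3: 3, hour 4: 3, hour 5: 3, hour 6: 0, hour 7: 0.
Peak is 5.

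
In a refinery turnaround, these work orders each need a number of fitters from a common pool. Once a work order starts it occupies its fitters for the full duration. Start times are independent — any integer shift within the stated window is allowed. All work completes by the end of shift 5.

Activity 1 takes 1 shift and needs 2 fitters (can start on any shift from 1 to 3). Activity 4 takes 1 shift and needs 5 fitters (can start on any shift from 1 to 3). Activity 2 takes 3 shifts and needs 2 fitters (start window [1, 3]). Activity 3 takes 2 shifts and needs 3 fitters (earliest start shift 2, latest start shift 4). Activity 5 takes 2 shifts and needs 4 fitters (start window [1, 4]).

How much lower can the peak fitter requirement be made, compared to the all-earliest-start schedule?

7

Early-start peak: s1:13  s2:9  s3:5  s4:0  s5:0 ⇒ 13.
Leveled (Activity 1@2, Activity 4@1, Activity 2@3, Activity 3@2, Activity 5@4): s1:5  s2:5  s3:5  s4:6  s5:6 ⇒ 6.
Reduction 13 − 6 = 7.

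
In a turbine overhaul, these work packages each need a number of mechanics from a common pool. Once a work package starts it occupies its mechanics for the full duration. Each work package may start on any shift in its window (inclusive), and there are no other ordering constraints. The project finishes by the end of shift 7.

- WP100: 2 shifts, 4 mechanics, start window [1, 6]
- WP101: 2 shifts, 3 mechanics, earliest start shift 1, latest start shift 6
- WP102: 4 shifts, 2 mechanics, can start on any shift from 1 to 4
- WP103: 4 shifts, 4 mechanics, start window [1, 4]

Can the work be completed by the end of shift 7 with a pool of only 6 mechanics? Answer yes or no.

no

The minimum achievable peak is 7; 6 < 7, so no feasible schedule stays within the cap.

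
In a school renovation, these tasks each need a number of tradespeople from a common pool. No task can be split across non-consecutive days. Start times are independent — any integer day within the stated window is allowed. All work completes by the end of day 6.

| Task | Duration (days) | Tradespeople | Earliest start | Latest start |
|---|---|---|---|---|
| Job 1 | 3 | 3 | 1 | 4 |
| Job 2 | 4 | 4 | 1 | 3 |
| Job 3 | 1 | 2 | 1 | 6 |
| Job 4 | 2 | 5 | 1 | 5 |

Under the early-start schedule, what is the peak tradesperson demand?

Early-start schedule: Job 1@1, Job 2@1, Job 3@1, Job 4@1.
Load per day: day 1: 14, day 2: 12, day 3: 7, day 4: 4, day 5: 0, day 6: 0.
Peak is 14.

14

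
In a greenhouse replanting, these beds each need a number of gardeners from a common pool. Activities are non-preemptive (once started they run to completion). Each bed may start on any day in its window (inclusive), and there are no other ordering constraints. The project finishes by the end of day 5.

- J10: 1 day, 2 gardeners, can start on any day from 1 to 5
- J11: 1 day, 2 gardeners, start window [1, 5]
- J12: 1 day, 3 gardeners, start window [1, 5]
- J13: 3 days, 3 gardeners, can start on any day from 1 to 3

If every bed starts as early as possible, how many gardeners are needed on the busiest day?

10

Early-start schedule: J10@1, J11@1, J12@1, J13@1.
Load per day: day 1: 10, day 2: 3, day 3: 3, day 4: 0, day 5: 0.
Peak is 10.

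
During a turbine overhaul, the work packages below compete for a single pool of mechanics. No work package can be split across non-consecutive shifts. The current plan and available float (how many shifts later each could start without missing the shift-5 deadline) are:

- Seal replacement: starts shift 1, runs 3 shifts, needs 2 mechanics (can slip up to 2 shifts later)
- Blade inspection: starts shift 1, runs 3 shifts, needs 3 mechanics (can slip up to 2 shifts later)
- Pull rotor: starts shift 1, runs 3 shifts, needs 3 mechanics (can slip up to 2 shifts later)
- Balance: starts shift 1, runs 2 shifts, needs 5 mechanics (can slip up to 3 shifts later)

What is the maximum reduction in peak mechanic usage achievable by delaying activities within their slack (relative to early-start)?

5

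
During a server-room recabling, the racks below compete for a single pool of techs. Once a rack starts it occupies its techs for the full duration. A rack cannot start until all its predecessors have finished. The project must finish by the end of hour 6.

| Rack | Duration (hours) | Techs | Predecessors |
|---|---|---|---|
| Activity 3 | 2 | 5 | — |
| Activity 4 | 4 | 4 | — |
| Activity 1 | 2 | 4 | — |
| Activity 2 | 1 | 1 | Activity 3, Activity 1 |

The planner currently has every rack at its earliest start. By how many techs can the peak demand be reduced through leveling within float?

5

Early-start peak: h1:13  h2:13  h3:5  h4:4  h5:0  h6:0 ⇒ 13.
Leveled (Activity 3@1, Activity 4@3, Activity 1@3, Activity 2@5): h1:5  h2:5  h3:8  h4:8  h5:5  h6:4 ⇒ 8.
Reduction 13 − 8 = 5.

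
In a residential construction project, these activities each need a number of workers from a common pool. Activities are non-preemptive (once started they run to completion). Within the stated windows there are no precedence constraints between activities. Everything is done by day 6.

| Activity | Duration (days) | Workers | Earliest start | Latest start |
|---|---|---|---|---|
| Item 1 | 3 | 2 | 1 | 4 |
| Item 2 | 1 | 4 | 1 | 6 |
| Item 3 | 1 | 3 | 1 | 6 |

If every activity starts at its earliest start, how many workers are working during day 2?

2

At early start, day 2 has: Item 1.
Demand: 2 = 2.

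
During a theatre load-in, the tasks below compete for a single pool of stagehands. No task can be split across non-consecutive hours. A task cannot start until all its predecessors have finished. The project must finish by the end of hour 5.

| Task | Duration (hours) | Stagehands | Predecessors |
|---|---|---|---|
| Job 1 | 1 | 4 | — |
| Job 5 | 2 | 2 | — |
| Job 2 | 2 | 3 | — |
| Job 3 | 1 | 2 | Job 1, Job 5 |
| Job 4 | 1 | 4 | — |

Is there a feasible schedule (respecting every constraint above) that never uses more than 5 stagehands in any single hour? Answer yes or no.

yes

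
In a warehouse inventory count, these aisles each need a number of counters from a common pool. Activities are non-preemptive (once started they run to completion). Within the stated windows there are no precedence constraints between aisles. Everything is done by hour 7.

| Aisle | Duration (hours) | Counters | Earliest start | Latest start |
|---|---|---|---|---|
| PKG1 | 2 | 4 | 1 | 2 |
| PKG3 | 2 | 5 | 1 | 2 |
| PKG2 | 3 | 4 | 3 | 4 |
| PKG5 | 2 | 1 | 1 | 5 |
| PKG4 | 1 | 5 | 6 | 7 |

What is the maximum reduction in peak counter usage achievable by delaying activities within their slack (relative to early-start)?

1

Early-start peak: h1:10  h2:10  h3:4  h4:4  h5:4  h6:5  h7:0 ⇒ 10.
Leveled (PKG1@1, PKG3@1, PKG2@3, PKG5@3, PKG4@6): h1:9  h2:9  h3:5  h4:5  h5:4  h6:5  h7:0 ⇒ 9.
Reduction 10 − 9 = 1.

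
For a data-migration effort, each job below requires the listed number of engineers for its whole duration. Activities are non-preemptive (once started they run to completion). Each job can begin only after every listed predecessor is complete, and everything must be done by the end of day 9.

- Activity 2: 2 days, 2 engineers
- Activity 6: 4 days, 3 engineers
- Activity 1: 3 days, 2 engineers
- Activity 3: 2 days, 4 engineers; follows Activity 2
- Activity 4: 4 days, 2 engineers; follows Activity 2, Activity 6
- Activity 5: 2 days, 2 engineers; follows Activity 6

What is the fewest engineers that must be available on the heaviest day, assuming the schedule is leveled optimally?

6

Early-start (Activity 2@1, Activity 6@1, Activity 1@1, Activity 3@3, Activity 4@5, Activity 5@5) gives peak 9: d1:7  d2:7  d3:9  d4:7  d5:4  d6:4  d7:2  d8:2  d9:0.
Shift Activity 1→3, Activity 3→5, Activity 4→6, Activity 5→7.
Schedule Activity 2@1, Activity 6@1, Activity 1@3, Activity 3@5, Activity 4@6, Activity 5@7: d1:5  d2:5  d3:5  d4:5  d5:6  d6:6  d7:4  d8:4  d9:2 — peak 6.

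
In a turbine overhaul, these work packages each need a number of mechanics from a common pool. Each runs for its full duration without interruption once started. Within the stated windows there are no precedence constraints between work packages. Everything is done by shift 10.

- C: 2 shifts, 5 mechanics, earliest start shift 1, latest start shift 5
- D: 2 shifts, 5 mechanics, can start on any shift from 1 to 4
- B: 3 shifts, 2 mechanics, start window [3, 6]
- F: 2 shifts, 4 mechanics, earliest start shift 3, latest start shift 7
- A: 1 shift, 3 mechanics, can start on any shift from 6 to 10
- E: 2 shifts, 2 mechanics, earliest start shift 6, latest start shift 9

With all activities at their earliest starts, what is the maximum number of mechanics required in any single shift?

Early-start schedule: C@1, D@1, B@3, F@3, A@6, E@6.
Load per shift: shift 1: 10, shift 2: 10, shift 3: 6, shift 4: 6, shift 5: 2, shift 6: 5, shift 7: 2, shift 8: 0, shift 9: 0, shift 10: 0.
Peak is 10.

10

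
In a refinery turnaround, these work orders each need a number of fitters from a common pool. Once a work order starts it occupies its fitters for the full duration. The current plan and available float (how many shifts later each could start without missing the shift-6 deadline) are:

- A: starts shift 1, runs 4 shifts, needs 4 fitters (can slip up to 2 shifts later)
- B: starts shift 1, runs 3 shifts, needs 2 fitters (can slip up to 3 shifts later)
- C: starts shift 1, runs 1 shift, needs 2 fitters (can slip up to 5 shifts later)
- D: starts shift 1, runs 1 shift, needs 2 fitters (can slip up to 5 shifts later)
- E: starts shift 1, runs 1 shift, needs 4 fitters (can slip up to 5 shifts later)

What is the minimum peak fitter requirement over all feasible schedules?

6

Early-start (A@1, B@1, C@1, D@1, E@1) gives peak 14: s1:14  s2:6  s3:6  s4:4  s5:0  s6:0.
Shift C→4, D→5, E→5.
Schedule A@1, B@1, C@4, D@5, E@5: s1:6  s2:6  s3:6  s4:6  s5:6  s6:0 — peak 6.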